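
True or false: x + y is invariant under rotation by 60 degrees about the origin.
False

Applying rotation by 60 degrees: x' = x*cos(60 degrees) - y*sin(60 degrees) = x/2 - sqrt(3)y/2, y' = x*sin(60 degrees) + y*cos(60 degrees) = sqrt(3)x/2 + y/2

Substituting into x + y:
(x/2 - sqrt(3)y/2) + (sqrt(3)x/2 + y/2)
= x/2 + sqrt(3)x/2 - sqrt(3)y/2 + y/2

This differs from the original expression x + y, so it is NOT invariant.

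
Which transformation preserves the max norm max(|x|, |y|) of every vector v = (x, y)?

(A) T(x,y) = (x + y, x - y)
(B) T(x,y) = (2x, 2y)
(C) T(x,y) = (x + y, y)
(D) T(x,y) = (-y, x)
D

A transformation preserves a norm if ||T(v)|| = ||v|| for every v; a single vector where the norm changes rules an option out.

(A) T(x,y) = (x + y, x - y): v = (1, 1) has norm max(|1|, |1|) = 1, but T(v) = (2, 0) has norm 2 -- not preserved.
(B) T(x,y) = (2x, 2y): v = (1, 0) has norm max(|1|, |0|) = 1, but T(v) = (2, 0) has norm 2 -- not preserved.
(C) T(x,y) = (x + y, y): v = (1, 1) has norm max(|1|, |1|) = 1, but T(v) = (2, 1) has norm 2 -- not preserved.
(D) T(x,y) = (-y, x): preserves the norm -- it only permutes the coordinates and/or flips signs, which leaves max(|x|, |y|) unchanged.

Therefore the answer is (D).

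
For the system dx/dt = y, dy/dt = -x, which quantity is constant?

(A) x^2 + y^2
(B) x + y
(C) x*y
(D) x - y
A

A first integral I satisfies dI/dt = 0 along every solution. Differentiate each option and use the equation of motion:
(A) d/dt[x^2 + y^2] = 2x*dx/dt + 2y*dy/dt = 2x*y + 2y*(-x) = 0
(B) d/dt[x + y] = y + (-x) = y - x, not identically 0
(C) d/dt[x*y] = (dx/dt)y + x(dy/dt) = y^2 - x^2, not identically 0
(D) d/dt[x - y] = y - (-x) = x + y, not identically 0

Only (A) has zero time-derivative. So x^2 + y^2 (the squared radius; trajectories are circles) is the conserved quantity.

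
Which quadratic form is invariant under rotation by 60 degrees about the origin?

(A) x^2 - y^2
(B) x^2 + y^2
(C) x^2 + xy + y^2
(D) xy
B

Rotation by 60 degrees sends (x, y) to (x/2 - sqrt(3)y/2, sqrt(3)x/2 + y/2).
Substitute the transformed coordinates into each option and compare with the original:
(A) x^2 - y^2  ->  (x/2 - sqrt(3)y/2)^2 - (sqrt(3)x/2 + y/2)^2 = -x^2/2 - sqrt(3)xy + y^2/2   [differs from x^2 - y^2: not invariant]
(B) x^2 + y^2  ->  (x/2 - sqrt(3)y/2)^2 + (sqrt(3)x/2 + y/2)^2 = x^2 + y^2   [equals x^2 + y^2: invariant]
(C) x^2 + xy + y^2  ->  (x/2 - sqrt(3)y/2)^2 + (x/2 - sqrt(3)y/2)(sqrt(3)x/2 + y/2) + (sqrt(3)x/2 + y/2)^2 = sqrt(3)x^2/4 + x^2 - xy/2 - sqrt(3)y^2/4 + y^2   [differs from x^2 + xy + y^2: not invariant]
(D) xy  ->  (x/2 - sqrt(3)y/2)(sqrt(3)x/2 + y/2) = sqrt(3)x^2/4 - xy/2 - sqrt(3)y^2/4   [differs from xy: not invariant]

Only option (B), x^2 + y^2, is unchanged by the transformation.
x^2 + y^2 is the squared distance from the origin, which rotations preserve.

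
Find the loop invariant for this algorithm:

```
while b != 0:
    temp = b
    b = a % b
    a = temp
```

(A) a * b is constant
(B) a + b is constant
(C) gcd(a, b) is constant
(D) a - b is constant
C

A loop invariant must hold before the first iteration and be re-established by every execution of the body.

(C) gcd(a, b) is constant: One iteration replaces (a, b) by (b, a mod b). Since a mod b = a - q*b for an integer q, any common divisor of a and b divides b and a mod b, and conversely; hence gcd(b, a mod b) = gcd(a, b). For instance (24, 10) -> (10, 4) keeps gcd = 2. At exit b = 0 and a = gcd of the original inputs.

The other options fail:
(A) a * b is constant: e.g. (a, b) = (24, 10) -> (10, 4): the product goes from 240 to 40.
(B) a + b is constant: e.g. (a, b) = (24, 10) -> (10, 4): the sum goes from 34 to 14.
(D) a - b is constant: e.g. (a, b) = (24, 10) -> (10, 4): the difference goes from 14 to 6.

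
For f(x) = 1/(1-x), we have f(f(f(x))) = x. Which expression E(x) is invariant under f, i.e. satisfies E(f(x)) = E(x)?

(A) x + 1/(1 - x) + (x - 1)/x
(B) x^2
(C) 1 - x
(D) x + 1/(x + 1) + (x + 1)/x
A

Replace x by f(x) = 1/(1 - x) in each option and simplify. As a quick numerical cross-check, also compare E(3) with E(f(3)) = E(-1/2).

(A) x + 1/(1 - x) + (x - 1)/x  ->  (1/(1 - x)) + 1/(1 - (1/(1 - x))) + ((1/(1 - x)) - 1)/(1/(1 - x)), which simplifies back to x + 1/(1 - x) + (x - 1)/x; check: E(3) = 19/6, E(-1/2) = 19/6.   [invariant]
(B) x^2  ->  (1/(1 - x))^2 = (x - 1)^(-2); check: E(3) = 9 but E(-1/2) = 1/4.   [not invariant]
(C) 1 - x  ->  1 - (1/(1 - x)) = x/(x - 1); check: E(3) = -2 but E(-1/2) = 3/2.   [not invariant]
(D) x + 1/(x + 1) + (x + 1)/x  ->  (1/(1 - x)) + 1/((1/(1 - x)) + 1) + ((1/(1 - x)) + 1)/(1/(1 - x)) = (-x^3 + 6x^2 - 11x + 7)/(x^2 - 3x + 2); check: E(3) = 55/12 but E(-1/2) = 1/2.   [not invariant]

Only (A) is unchanged. Indeed f(f(x)) = 1/(1 - 1/(1-x)) = (1-x)/(-x) = (x-1)/x, so E(x) = x + f(x) + f(f(x)) is the sum over the whole 3-cycle; applying f just permutes the three terms cyclically (x -> f(x) -> f(f(x)) -> x), leaving the sum unchanged.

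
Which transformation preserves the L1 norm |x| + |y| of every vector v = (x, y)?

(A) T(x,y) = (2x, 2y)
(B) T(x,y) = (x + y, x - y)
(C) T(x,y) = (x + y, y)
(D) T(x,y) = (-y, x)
D

A transformation preserves a norm if ||T(v)|| = ||v|| for every v; a single vector where the norm changes rules an option out.

(A) T(x,y) = (2x, 2y): v = (1, 0) has norm |1| + |0| = 1, but T(v) = (2, 0) has norm 2 -- not preserved.
(B) T(x,y) = (x + y, x - y): v = (1, 0) has norm |1| + |0| = 1, but T(v) = (1, 1) has norm 2 -- not preserved.
(C) T(x,y) = (x + y, y): v = (0, 1) has norm |0| + |1| = 1, but T(v) = (1, 1) has norm 2 -- not preserved.
(D) T(x,y) = (-y, x): preserves the norm -- it only permutes the coordinates and/or flips signs, which leaves |x| + |y| unchanged.

Therefore the answer is (D).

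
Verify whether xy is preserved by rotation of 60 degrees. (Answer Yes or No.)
No

Applying rotation by 60 degrees: x' = x*cos(60 degrees) - y*sin(60 degrees) = x/2 - sqrt(3)y/2, y' = x*sin(60 degrees) + y*cos(60 degrees) = sqrt(3)x/2 + y/2

Substituting into xy:
(x/2 - sqrt(3)y/2)(sqrt(3)x/2 + y/2)
= sqrt(3)x^2/4 - xy/2 - sqrt(3)y^2/4

This differs from the original expression xy, so it is NOT invariant.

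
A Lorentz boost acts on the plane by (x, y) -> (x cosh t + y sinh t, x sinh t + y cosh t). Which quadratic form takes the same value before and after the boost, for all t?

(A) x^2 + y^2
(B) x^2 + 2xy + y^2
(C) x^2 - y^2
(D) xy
C

Write x' = x cosh t + y sinh t, y' = x sinh t + y cosh t and substitute into each option:
(A) x^2 + y^2: (x cosh t + y sinh t)^2 + (x sinh t + y cosh t)^2 = (x^2 + y^2)(cosh^2 t + sinh^2 t) + 4xy sinh t cosh t = (x^2 + y^2) cosh 2t + 2xy sinh 2t   [not invariant for t != 0]
(B) x^2 + 2xy + y^2: (x' + y')^2 with x' + y' = (x + y)(cosh t + sinh t) = (x + y)e^t, so it becomes (x + y)^2 e^(2t)   [not invariant for t != 0]
(C) x^2 - y^2: (x cosh t + y sinh t)^2 - (x sinh t + y cosh t)^2 = x^2(cosh^2 t - sinh^2 t) + 2xy(cosh t sinh t - sinh t cosh t) + y^2(sinh^2 t - cosh^2 t) = x^2 - y^2   [invariant, using cosh^2 t - sinh^2 t = 1]
(D) xy: (x cosh t + y sinh t)(x sinh t + y cosh t) = xy(cosh^2 t + sinh^2 t) + (x^2 + y^2) sinh t cosh t = xy cosh 2t + (x^2 + y^2)(sinh 2t)/2   [not invariant for t != 0]

Only (C) x^2 - y^2 is unchanged; it is the Minkowski form preserved by Lorentz boosts, just as x^2 + y^2 is preserved by ordinary rotations.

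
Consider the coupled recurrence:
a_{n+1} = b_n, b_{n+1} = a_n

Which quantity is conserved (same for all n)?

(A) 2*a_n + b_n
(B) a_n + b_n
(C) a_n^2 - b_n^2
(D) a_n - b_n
B

Replace a_n by a_{n+1} = b_n and b_n by b_{n+1} = a_n in each option and simplify:
(A) 2*a_n + b_n  ->  2*(b_n) + (a_n) = a_n + 2*b_n   [not conserved]
(B) a_n + b_n  ->  (b_n) + (a_n) = a_n + b_n   [conserved]
(C) a_n^2 - b_n^2  ->  (b_n)^2 - (a_n)^2 = -a_n^2 + b_n^2   [not conserved]
(D) a_n - b_n  ->  (b_n) - (a_n) = -a_n + b_n   [not conserved]

Only (B) a_n + b_n returns to itself after one step, so it is the conserved quantity.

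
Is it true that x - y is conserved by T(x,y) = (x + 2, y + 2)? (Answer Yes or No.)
Yes

Substitute T(x,y) = (x + 2, y + 2) into the expression and compare with the original.

Original: x - y
After applying T: (x + 2) - (y + 2) = x - y

This is identical to the original x - y, so the expression is invariant.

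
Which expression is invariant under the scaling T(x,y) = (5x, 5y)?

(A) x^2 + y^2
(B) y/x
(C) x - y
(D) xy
B

Under the uniform scaling T(x,y) = (5x, 5y):
Substitute the transformed coordinates into each option and compare with the original:
(A) x^2 + y^2  ->  (5x)^2 + (5y)^2 = 25x^2 + 25y^2   [differs from x^2 + y^2: not invariant]
(B) y/x  ->  (5y)/(5x) = y/x   [equals y/x: invariant]
(C) x - y  ->  (5x) - (5y) = 5x - 5y   [differs from x - y: not invariant]
(D) xy  ->  (5x)(5y) = 25xy   [differs from xy: not invariant]

Only option (B), y/x, is unchanged by the transformation.
The common factor 5 cancels in a ratio of coordinates, while sums, products and sums of squares pick up factors of 5 or 25.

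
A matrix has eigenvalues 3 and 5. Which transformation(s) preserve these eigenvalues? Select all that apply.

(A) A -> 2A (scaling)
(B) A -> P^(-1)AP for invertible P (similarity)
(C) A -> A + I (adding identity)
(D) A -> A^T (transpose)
B and D

Eigenvalues are preserved by:
1. Similarity transformations: A -> P^(-1)AP (same characteristic polynomial)
2. Transpose: A^T has the same eigenvalues as A

Eigenvalues are NOT preserved by:
- Adding identity: eigenvalues become 3+1, 5+1
- Scaling: eigenvalues become 6, 10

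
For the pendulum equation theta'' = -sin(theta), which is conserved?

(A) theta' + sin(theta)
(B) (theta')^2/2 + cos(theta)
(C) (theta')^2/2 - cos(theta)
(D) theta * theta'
C

A first integral I satisfies dI/dt = 0 along every solution. Differentiate each option and use the equation of motion:
(A) d/dt[theta' + sin(theta)] = theta'' + cos(theta) theta' = -sin(theta) + theta' cos(theta), not identically 0
(B) d/dt[(theta')^2/2 + cos(theta)] = theta' theta'' - sin(theta) theta' = -2 theta' sin(theta), not identically 0
(C) d/dt[(theta')^2/2 - cos(theta)] = theta' theta'' + sin(theta) theta' = theta'(-sin(theta)) + theta' sin(theta) = 0
(D) d/dt[theta * theta'] = (theta')^2 + theta theta'' = (theta')^2 - theta sin(theta), not identically 0

Only (C) has zero time-derivative. This is the total energy: kinetic (theta')^2/2 plus potential -cos(theta).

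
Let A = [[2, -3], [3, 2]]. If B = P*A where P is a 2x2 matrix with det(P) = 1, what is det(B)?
13

By the multiplicative property of determinants, det(B) = det(P*A) = det(P) * det(A) = det(A),
so the determinant is invariant under multiplication by any determinant-1 matrix; we just need det(A).

det(A) = (2)(2) - (-3)(3) = 4 - (-9) = 13

Therefore det(B) = 1 * 13 = 13.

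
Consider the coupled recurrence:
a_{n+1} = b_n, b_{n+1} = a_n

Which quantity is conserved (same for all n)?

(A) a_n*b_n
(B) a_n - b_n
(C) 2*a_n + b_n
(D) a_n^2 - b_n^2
A

Replace a_n by a_{n+1} = b_n and b_n by b_{n+1} = a_n in each option and simplify:
(A) a_n*b_n  ->  (b_n)*(a_n) = a_n*b_n   [conserved]
(B) a_n - b_n  ->  (b_n) - (a_n) = -a_n + b_n   [not conserved]
(C) 2*a_n + b_n  ->  2*(b_n) + (a_n) = a_n + 2*b_n   [not conserved]
(D) a_n^2 - b_n^2  ->  (b_n)^2 - (a_n)^2 = -a_n^2 + b_n^2   [not conserved]

Only (A) a_n*b_n returns to itself after one step, so it is the conserved quantity.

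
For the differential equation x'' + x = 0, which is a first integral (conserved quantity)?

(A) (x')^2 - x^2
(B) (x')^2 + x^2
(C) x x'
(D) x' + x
B

A first integral I satisfies dI/dt = 0 along every solution. Differentiate each option and use the equation of motion:
(A) d/dt[(x')^2 - x^2] = 2x'x'' - 2x x' = -4x x', not identically 0
(B) d/dt[(x')^2 + x^2] = 2x'x'' + 2x x' = 2x'(-x) + 2x x' = 0
(C) d/dt[x x'] = (x')^2 + x x'' = (x')^2 - x^2, not identically 0
(D) d/dt[x' + x] = x'' + x' = -x + x', not identically 0

Only (B) has zero time-derivative. So the energy-like quantity (x')^2 + x^2 is the first integral.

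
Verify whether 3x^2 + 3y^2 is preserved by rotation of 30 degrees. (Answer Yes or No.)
Yes

Applying rotation by 30 degrees: x' = x*cos(30 degrees) - y*sin(30 degrees) = sqrt(3)x/2 - y/2, y' = x*sin(30 degrees) + y*cos(30 degrees) = x/2 + sqrt(3)y/2

Substituting into 3x^2 + 3y^2:
3(sqrt(3)x/2 - y/2)^2 + 3(x/2 + sqrt(3)y/2)^2
= 3x^2 + 3y^2

This equals the original expression 3x^2 + 3y^2, so it IS invariant.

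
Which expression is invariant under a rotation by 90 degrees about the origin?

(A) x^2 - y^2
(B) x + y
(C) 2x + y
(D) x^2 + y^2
D

A rotation by 90 degrees sends (x, y) to (-y, x).
Substitute the transformed coordinates into each option and compare with the original:
(A) x^2 - y^2  ->  (-y)^2 - (x)^2 = -x^2 + y^2   [differs from x^2 - y^2: not invariant]
(B) x + y  ->  (-y) + (x) = x - y   [differs from x + y: not invariant]
(C) 2x + y  ->  2(-y) + (x) = x - 2y   [differs from 2x + y: not invariant]
(D) x^2 + y^2  ->  (-y)^2 + (x)^2 = x^2 + y^2   [equals x^2 + y^2: invariant]

Only option (D), x^2 + y^2, is unchanged by the transformation.
Geometrically, x^2 + y^2 is the squared distance from the origin, which every rotation about the origin preserves.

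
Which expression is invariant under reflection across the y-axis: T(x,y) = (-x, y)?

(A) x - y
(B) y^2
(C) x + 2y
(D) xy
B

The map is reflection across the y-axis: T(x,y) = (-x, y).
Substitute the transformed coordinates into each option and compare with the original:
(A) x - y  ->  (-x) - (y) = -x - y   [differs from x - y: not invariant]
(B) y^2  ->  (y)^2 = y^2   [equals y^2: invariant]
(C) x + 2y  ->  (-x) + 2(y) = -x + 2y   [differs from x + 2y: not invariant]
(D) xy  ->  (-x)(y) = -xy   [differs from xy: not invariant]

Only option (B), y^2, is unchanged by the transformation.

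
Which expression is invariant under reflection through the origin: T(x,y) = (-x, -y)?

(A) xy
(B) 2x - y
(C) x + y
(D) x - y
A

The map is reflection through the origin: T(x,y) = (-x, -y).
Substitute the transformed coordinates into each option and compare with the original:
(A) xy  ->  (-x)(-y) = xy   [equals xy: invariant]
(B) 2x - y  ->  2(-x) - (-y) = -2x + y   [differs from 2x - y: not invariant]
(C) x + y  ->  (-x) + (-y) = -x - y   [differs from x + y: not invariant]
(D) x - y  ->  (-x) - (-y) = -x + y   [differs from x - y: not invariant]

Only option (A), xy, is unchanged by the transformation.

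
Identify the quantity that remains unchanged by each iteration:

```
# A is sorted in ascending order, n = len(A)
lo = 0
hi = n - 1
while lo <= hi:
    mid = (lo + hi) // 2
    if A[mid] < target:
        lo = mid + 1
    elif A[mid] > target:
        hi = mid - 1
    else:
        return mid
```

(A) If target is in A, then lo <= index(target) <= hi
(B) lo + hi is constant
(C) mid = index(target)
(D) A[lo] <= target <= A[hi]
A

A loop invariant must hold before the first iteration and be re-established by every execution of the body.

(A) If target is in A, then lo <= index(target) <= hi: Before the loop [lo, hi] = [0, n-1] covers every index. When A[mid] < target, sortedness puts target strictly to the right of mid, so setting lo = mid + 1 keeps index(target) in [lo, hi]; symmetrically for hi = mid - 1. Hence 'if target is in A then lo <= index(target) <= hi' holds after every iteration, and when lo > hi it proves target is absent.

The other options fail:
(B) lo + hi is constant: each iteration moves exactly one of lo, hi, so lo + hi changes (e.g. 0 + (n-1) becomes (mid+1) + (n-1)).
(C) mid = index(target): mid is just the current probe; it equals index(target) only on the iteration that returns.
(D) A[lo] <= target <= A[hi]: fails when target is not in A (e.g. target < A[0] already violates it before the loop), so it is not maintained in general.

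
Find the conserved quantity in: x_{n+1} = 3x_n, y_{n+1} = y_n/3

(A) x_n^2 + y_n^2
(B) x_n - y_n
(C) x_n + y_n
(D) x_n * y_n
D

For the recurrence x_{n+1} = 3x_n, y_{n+1} = y_n/3:

x_{n+1} * y_{n+1} = (3x_n) * (y_n/3) = x_n * y_n
The product is conserved.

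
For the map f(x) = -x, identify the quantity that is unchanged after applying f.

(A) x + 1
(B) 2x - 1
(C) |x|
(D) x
C

For f(x) = -x:
Applying f replaces x by -x. Since |-x| = |x|, the absolute value is unchanged by f, whereas x -> -x, 2x - 1 -> -2x - 1 and x + 1 -> -x + 1 all change.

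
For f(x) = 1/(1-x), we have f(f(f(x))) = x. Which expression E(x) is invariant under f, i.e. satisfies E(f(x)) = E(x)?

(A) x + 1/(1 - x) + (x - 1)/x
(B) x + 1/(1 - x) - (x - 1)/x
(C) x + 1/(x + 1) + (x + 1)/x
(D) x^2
A

Replace x by f(x) = 1/(1 - x) in each option and simplify. As a quick numerical cross-check, also compare E(5) with E(f(5)) = E(-1/4).

(A) x + 1/(1 - x) + (x - 1)/x  ->  (1/(1 - x)) + 1/(1 - (1/(1 - x))) + ((1/(1 - x)) - 1)/(1/(1 - x)), which simplifies back to x + 1/(1 - x) + (x - 1)/x; check: E(5) = 111/20, E(-1/4) = 111/20.   [invariant]
(B) x + 1/(1 - x) - (x - 1)/x  ->  (1/(1 - x)) + 1/(1 - (1/(1 - x))) - ((1/(1 - x)) - 1)/(1/(1 - x)) = (x^2(1 - x) - x + (x - 1)^2)/(x(x - 1)); check: E(5) = 79/20 but E(-1/4) = -89/20.   [not invariant]
(C) x + 1/(x + 1) + (x + 1)/x  ->  (1/(1 - x)) + 1/((1/(1 - x)) + 1) + ((1/(1 - x)) + 1)/(1/(1 - x)) = (-x^3 + 6x^2 - 11x + 7)/(x^2 - 3x + 2); check: E(5) = 191/30 but E(-1/4) = -23/12.   [not invariant]
(D) x^2  ->  (1/(1 - x))^2 = (x - 1)^(-2); check: E(5) = 25 but E(-1/4) = 1/16.   [not invariant]

Only (A) is unchanged. Indeed f(f(x)) = 1/(1 - 1/(1-x)) = (1-x)/(-x) = (x-1)/x, so E(x) = x + f(x) + f(f(x)) is the sum over the whole 3-cycle; applying f just permutes the three terms cyclically (x -> f(x) -> f(f(x)) -> x), leaving the sum unchanged.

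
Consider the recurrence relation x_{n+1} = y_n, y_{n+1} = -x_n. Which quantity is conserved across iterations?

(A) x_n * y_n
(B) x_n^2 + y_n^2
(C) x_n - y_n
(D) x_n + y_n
B

For the recurrence x_{n+1} = y_n, y_{n+1} = -x_n:

x_{n+1}^2 + y_{n+1}^2 = y_n^2 + (-x_n)^2 = x_n^2 + y_n^2
The sum of squares is conserved (like energy in a harmonic oscillator).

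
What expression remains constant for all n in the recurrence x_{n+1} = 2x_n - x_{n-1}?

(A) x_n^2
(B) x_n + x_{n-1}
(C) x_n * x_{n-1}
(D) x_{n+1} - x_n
D

For the recurrence x_{n+1} = 2x_n - x_{n-1}:

If x_{n+1} = 2x_n - x_{n-1}, then:
x_{n+1} - x_n = x_n - x_{n-1}
The first difference is constant throughout the sequence.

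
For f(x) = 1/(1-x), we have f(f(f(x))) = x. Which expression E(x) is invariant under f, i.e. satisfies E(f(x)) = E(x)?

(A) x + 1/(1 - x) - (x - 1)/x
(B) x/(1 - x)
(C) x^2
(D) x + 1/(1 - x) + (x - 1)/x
D

Replace x by f(x) = 1/(1 - x) in each option and simplify. As a quick numerical cross-check, also compare E(4) with E(f(4)) = E(-1/3).

(A) x + 1/(1 - x) - (x - 1)/x  ->  (1/(1 - x)) + 1/(1 - (1/(1 - x))) - ((1/(1 - x)) - 1)/(1/(1 - x)) = (x^2(1 - x) - x + (x - 1)^2)/(x(x - 1)); check: E(4) = 35/12 but E(-1/3) = -43/12.   [not invariant]
(B) x/(1 - x)  ->  (1/(1 - x))/(1 - (1/(1 - x))) = -1/x; check: E(4) = -4/3 but E(-1/3) = -1/4.   [not invariant]
(C) x^2  ->  (1/(1 - x))^2 = (x - 1)^(-2); check: E(4) = 16 but E(-1/3) = 1/9.   [not invariant]
(D) x + 1/(1 - x) + (x - 1)/x  ->  (1/(1 - x)) + 1/(1 - (1/(1 - x))) + ((1/(1 - x)) - 1)/(1/(1 - x)), which simplifies back to x + 1/(1 - x) + (x - 1)/x; check: E(4) = 53/12, E(-1/3) = 53/12.   [invariant]

Only (D) is unchanged. Indeed f(f(x)) = 1/(1 - 1/(1-x)) = (1-x)/(-x) = (x-1)/x, so E(x) = x + f(x) + f(f(x)) is the sum over the whole 3-cycle; applying f just permutes the three terms cyclically (x -> f(x) -> f(f(x)) -> x), leaving the sum unchanged.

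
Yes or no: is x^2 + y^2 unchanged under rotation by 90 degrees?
Yes

Applying rotation by 90 degrees: x' = x*cos(90 degrees) - y*sin(90 degrees) = -y, y' = x*sin(90 degrees) + y*cos(90 degrees) = x

Substituting into x^2 + y^2:
(-y)^2 + (x)^2
= x^2 + y^2

This equals the original expression x^2 + y^2, so it IS invariant.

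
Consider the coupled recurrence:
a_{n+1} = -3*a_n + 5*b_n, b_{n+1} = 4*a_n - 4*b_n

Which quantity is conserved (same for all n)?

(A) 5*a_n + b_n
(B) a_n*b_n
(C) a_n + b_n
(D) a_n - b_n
C

Replace a_n by a_{n+1} = -3*a_n + 5*b_n and b_n by b_{n+1} = 4*a_n - 4*b_n in each option and simplify:
(A) 5*a_n + b_n  ->  5*(-3*a_n + 5*b_n) + (4*a_n - 4*b_n) = -11*a_n + 21*b_n   [not conserved]
(B) a_n*b_n  ->  (-3*a_n + 5*b_n)*(4*a_n - 4*b_n) = -12*a_n^2 + 32*a_n*b_n - 20*b_n^2   [not conserved]
(C) a_n + b_n  ->  (-3*a_n + 5*b_n) + (4*a_n - 4*b_n) = a_n + b_n   [conserved]
(D) a_n - b_n  ->  (-3*a_n + 5*b_n) - (4*a_n - 4*b_n) = -7*a_n + 9*b_n   [not conserved]

Only (C) a_n + b_n returns to itself after one step, so it is the conserved quantity.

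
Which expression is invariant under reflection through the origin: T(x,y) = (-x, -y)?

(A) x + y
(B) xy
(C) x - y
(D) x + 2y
B

The map is reflection through the origin: T(x,y) = (-x, -y).
Substitute the transformed coordinates into each option and compare with the original:
(A) x + y  ->  (-x) + (-y) = -x - y   [differs from x + y: not invariant]
(B) xy  ->  (-x)(-y) = xy   [equals xy: invariant]
(C) x - y  ->  (-x) - (-y) = -x + y   [differs from x - y: not invariant]
(D) x + 2y  ->  (-x) + 2(-y) = -x - 2y   [differs from x + 2y: not invariant]

Only option (B), xy, is unchanged by the transformation.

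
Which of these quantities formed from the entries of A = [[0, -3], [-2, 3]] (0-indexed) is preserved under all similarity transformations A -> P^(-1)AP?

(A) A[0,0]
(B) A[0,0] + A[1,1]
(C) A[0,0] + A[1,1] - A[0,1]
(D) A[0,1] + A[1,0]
B

A[0,0] + A[1,1] is the trace of A. By the cyclic property of the trace, tr(P^(-1)AP) = tr(APP^(-1)) = tr(A), so it is the same for every matrix similar to A.

The other combinations are not similarity invariants. For example, take P = [[1, -1], [0, 1]] (det P = 1), so P^(-1) = [[1, 1], [0, 1]] and
B = P^(-1)AP = [[-2, 2], [-2, 5]].
Evaluating each option on A and on B:
(A) A[0,0]: 0 for A, -2 for B -> changes
(B) A[0,0] + A[1,1]: 3 for A, 3 for B -> unchanged
(C) A[0,0] + A[1,1] - A[0,1]: 6 for A, 1 for B -> changes
(D) A[0,1] + A[1,0]: -5 for A, 0 for B -> changes

Only (B) A[0,0] + A[1,1] = 3 survives (and it does so for every P, not just this one), so it is the invariant.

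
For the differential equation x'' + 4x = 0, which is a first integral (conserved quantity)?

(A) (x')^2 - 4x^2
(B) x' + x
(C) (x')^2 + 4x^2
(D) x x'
C

A first integral I satisfies dI/dt = 0 along every solution. Differentiate each option and use the equation of motion:
(A) d/dt[(x')^2 - 4x^2] = 2x'x'' - 8x x' = -16x x', not identically 0
(B) d/dt[x' + x] = x'' + x' = -4x + x', not identically 0
(C) d/dt[(x')^2 + 4x^2] = 2x'x'' + 8x x' = 2x'(-4x) + 8x x' = 0
(D) d/dt[x x'] = (x')^2 + x x'' = (x')^2 - 4x^2, not identically 0

Only (C) has zero time-derivative. So the energy-like quantity (x')^2 + 4x^2 is the first integral.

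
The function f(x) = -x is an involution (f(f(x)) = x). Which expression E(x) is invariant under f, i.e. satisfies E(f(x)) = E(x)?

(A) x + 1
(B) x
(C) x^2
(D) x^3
C

Replace x by f(x) = -x in each option and simplify. As a quick numerical cross-check, also compare E(3) with E(f(3)) = E(-3).

(A) x + 1  ->  (-x) + 1 = 1 - x; check: E(3) = 4 but E(-3) = -2.   [not invariant]
(B) x  ->  (-x) = -x; check: E(3) = 3 but E(-3) = -3.   [not invariant]
(C) x^2  ->  (-x)^2, which simplifies back to x^2; check: E(3) = 9, E(-3) = 9.   [invariant]
(D) x^3  ->  (-x)^3 = -x^3; check: E(3) = 27 but E(-3) = -27.   [not invariant]

Only (C) is unchanged. E is symmetric under swapping x with f(x) = -x, which is exactly what an involution does.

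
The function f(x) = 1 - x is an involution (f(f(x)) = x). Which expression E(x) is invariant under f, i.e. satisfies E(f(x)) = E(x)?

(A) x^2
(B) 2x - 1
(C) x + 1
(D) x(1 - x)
D

Replace x by f(x) = 1 - x in each option and simplify. As a quick numerical cross-check, also compare E(4) with E(f(4)) = E(-3).

(A) x^2  ->  (1 - x)^2 = (x - 1)^2; check: E(4) = 16 but E(-3) = 9.   [not invariant]
(B) 2x - 1  ->  2(1 - x) - 1 = 1 - 2x; check: E(4) = 7 but E(-3) = -7.   [not invariant]
(C) x + 1  ->  (1 - x) + 1 = 2 - x; check: E(4) = 5 but E(-3) = -2.   [not invariant]
(D) x(1 - x)  ->  (1 - x)(1 - (1 - x)), which simplifies back to x(1 - x); check: E(4) = -12, E(-3) = -12.   [invariant]

Only (D) is unchanged. E is symmetric under swapping x with f(x) = 1 - x, which is exactly what an involution does.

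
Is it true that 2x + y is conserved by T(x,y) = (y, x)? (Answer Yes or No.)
No

Substitute T(x,y) = (y, x) into the expression and compare with the original.

Original: 2x + y
After applying T: 2(y) + (x) = x + 2y

This differs from the original 2x + y (difference: -x + y), so the expression is NOT invariant.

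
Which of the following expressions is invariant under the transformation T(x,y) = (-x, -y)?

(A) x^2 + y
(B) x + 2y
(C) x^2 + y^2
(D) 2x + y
C

An expression E(x,y) is invariant under T if E(T(x,y)) = E(x,y). Here T(x,y) = (-x, -y).
Substitute the transformed coordinates into each option and compare with the original:
(A) x^2 + y  ->  (-x)^2 + (-y) = x^2 - y   [differs from x^2 + y: not invariant]
(B) x + 2y  ->  (-x) + 2(-y) = -x - 2y   [differs from x + 2y: not invariant]
(C) x^2 + y^2  ->  (-x)^2 + (-y)^2 = x^2 + y^2   [equals x^2 + y^2: invariant]
(D) 2x + y  ->  2(-x) + (-y) = -2x - y   [differs from 2x + y: not invariant]

Only option (C), x^2 + y^2, is unchanged by the transformation.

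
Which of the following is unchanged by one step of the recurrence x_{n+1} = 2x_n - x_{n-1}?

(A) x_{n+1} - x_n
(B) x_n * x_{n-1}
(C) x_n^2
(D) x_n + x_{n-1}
A

For the recurrence x_{n+1} = 2x_n - x_{n-1}:

If x_{n+1} = 2x_n - x_{n-1}, then:
x_{n+1} - x_n = x_n - x_{n-1}
The first difference is constant throughout the sequence.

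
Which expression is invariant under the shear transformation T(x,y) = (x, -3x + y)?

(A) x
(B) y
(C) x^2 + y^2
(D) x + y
A

Under the shear T(x,y) = (x, -3x + y):
Substitute the transformed coordinates into each option and compare with the original:
(A) x  ->  (x) = x   [equals x: invariant]
(B) y  ->  (-3x + y) = -3x + y   [differs from y: not invariant]
(C) x^2 + y^2  ->  (x)^2 + (-3x + y)^2 = 10x^2 - 6xy + y^2   [differs from x^2 + y^2: not invariant]
(D) x + y  ->  (x) + (-3x + y) = -2x + y   [differs from x + y: not invariant]

Only option (A), x, is unchanged by the transformation.
A vertical shear moves points parallel to the y-axis, so the x-coordinate (and any function of x alone) is unchanged.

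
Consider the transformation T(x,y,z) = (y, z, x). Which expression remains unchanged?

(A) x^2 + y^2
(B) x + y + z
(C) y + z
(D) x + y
B

Apply T(x,y,z) = (y, z, x) to each option, i.e. replace (x, y, z) by the transformed coordinates.
Substitute the transformed coordinates into each option and compare with the original:
(A) x^2 + y^2  ->  (y)^2 + (z)^2 = y^2 + z^2   [differs from x^2 + y^2: not invariant]
(B) x + y + z  ->  (y) + (z) + (x) = x + y + z   [equals x + y + z: invariant]
(C) y + z  ->  (z) + (x) = x + z   [differs from y + z: not invariant]
(D) x + y  ->  (y) + (z) = y + z   [differs from x + y: not invariant]

Only option (B), x + y + z, is unchanged by the transformation.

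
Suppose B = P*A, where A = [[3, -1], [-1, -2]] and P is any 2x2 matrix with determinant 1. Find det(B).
-7

By the multiplicative property of determinants, det(B) = det(P*A) = det(P) * det(A) = det(A),
so the determinant is invariant under multiplication by any determinant-1 matrix; we just need det(A).

det(A) = (3)(-2) - (-1)(-1) = -6 - 1 = -7

Therefore det(B) = 1 * (-7) = -7.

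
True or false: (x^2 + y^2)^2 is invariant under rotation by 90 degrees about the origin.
True

Applying rotation by 90 degrees: x' = x*cos(90 degrees) - y*sin(90 degrees) = -y, y' = x*sin(90 degrees) + y*cos(90 degrees) = x

Substituting into (x^2 + y^2)^2:
((-y)^2 + (x)^2)^2
= x^4 + 2x^2y^2 + y^4 = (x^2 + y^2)^2

This equals the original expression (x^2 + y^2)^2, so it IS invariant.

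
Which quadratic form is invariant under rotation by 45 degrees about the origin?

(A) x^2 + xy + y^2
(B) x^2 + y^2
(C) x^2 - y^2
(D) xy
B

Rotation by 45 degrees sends (x, y) to (sqrt(2)x/2 - sqrt(2)y/2, sqrt(2)x/2 + sqrt(2)y/2).
Substitute the transformed coordinates into each option and compare with the original:
(A) x^2 + xy + y^2  ->  (sqrt(2)x/2 - sqrt(2)y/2)^2 + (sqrt(2)x/2 - sqrt(2)y/2)(sqrt(2)x/2 + sqrt(2)y/2) + (sqrt(2)x/2 + sqrt(2)y/2)^2 = 3x^2/2 + y^2/2   [differs from x^2 + xy + y^2: not invariant]
(B) x^2 + y^2  ->  (sqrt(2)x/2 - sqrt(2)y/2)^2 + (sqrt(2)x/2 + sqrt(2)y/2)^2 = x^2 + y^2   [equals x^2 + y^2: invariant]
(C) x^2 - y^2  ->  (sqrt(2)x/2 - sqrt(2)y/2)^2 - (sqrt(2)x/2 + sqrt(2)y/2)^2 = -2xy   [differs from x^2 - y^2: not invariant]
(D) xy  ->  (sqrt(2)x/2 - sqrt(2)y/2)(sqrt(2)x/2 + sqrt(2)y/2) = x^2/2 - y^2/2   [differs from xy: not invariant]

Only option (B), x^2 + y^2, is unchanged by the transformation.
x^2 + y^2 is the squared distance from the origin, which rotations preserve.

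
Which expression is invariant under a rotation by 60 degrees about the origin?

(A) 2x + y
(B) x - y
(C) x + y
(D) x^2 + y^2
D

A rotation by 60 degrees sends (x, y) to (x/2 - sqrt(3)y/2, sqrt(3)x/2 + y/2).
Substitute the transformed coordinates into each option and compare with the original:
(A) 2x + y  ->  2(x/2 - sqrt(3)y/2) + (sqrt(3)x/2 + y/2) = sqrt(3)x/2 + x - sqrt(3)y + y/2   [differs from 2x + y: not invariant]
(B) x - y  ->  (x/2 - sqrt(3)y/2) - (sqrt(3)x/2 + y/2) = -sqrt(3)x/2 + x/2 - sqrt(3)y/2 - y/2   [differs from x - y: not invariant]
(C) x + y  ->  (x/2 - sqrt(3)y/2) + (sqrt(3)x/2 + y/2) = x/2 + sqrt(3)x/2 - sqrt(3)y/2 + y/2   [differs from x + y: not invariant]
(D) x^2 + y^2  ->  (x/2 - sqrt(3)y/2)^2 + (sqrt(3)x/2 + y/2)^2 = x^2 + y^2   [equals x^2 + y^2: invariant]

Only option (D), x^2 + y^2, is unchanged by the transformation.
Geometrically, x^2 + y^2 is the squared distance from the origin, which every rotation about the origin preserves.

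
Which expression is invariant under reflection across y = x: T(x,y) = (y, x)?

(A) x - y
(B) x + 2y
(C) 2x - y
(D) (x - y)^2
D

The map is reflection across y = x: T(x,y) = (y, x).
Substitute the transformed coordinates into each option and compare with the original:
(A) x - y  ->  (y) - (x) = -x + y   [differs from x - y: not invariant]
(B) x + 2y  ->  (y) + 2(x) = 2x + y   [differs from x + 2y: not invariant]
(C) 2x - y  ->  2(y) - (x) = -x + 2y   [differs from 2x - y: not invariant]
(D) (x - y)^2  ->  ((y) - (x))^2 = x^2 - 2xy + y^2   [equals (x - y)^2: invariant]

Only option (D), (x - y)^2, is unchanged by the transformation.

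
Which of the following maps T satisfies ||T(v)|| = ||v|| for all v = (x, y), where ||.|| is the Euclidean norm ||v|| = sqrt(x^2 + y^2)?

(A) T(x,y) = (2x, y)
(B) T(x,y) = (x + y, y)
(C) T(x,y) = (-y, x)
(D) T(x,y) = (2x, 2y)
C

A transformation preserves a norm if ||T(v)|| = ||v|| for every v; a single vector where the norm changes rules an option out.

(A) T(x,y) = (2x, y): v = (1, 0) has norm sqrt((1)^2 + (0)^2) = 1, but T(v) = (2, 0) has norm 2 -- not preserved.
(B) T(x,y) = (x + y, y): v = (0, 1) has norm sqrt((0)^2 + (1)^2) = 1, but T(v) = (1, 1) has norm sqrt(2) -- not preserved.
(C) T(x,y) = (-y, x): preserves the norm -- it is an orthogonal map (a rotation/reflection), and (-y)^2 + (x)^2 simplifies to x^2 + y^2.
(D) T(x,y) = (2x, 2y): v = (1, 0) has norm sqrt((1)^2 + (0)^2) = 1, but T(v) = (2, 0) has norm 2 -- not preserved.

Therefore the answer is (C).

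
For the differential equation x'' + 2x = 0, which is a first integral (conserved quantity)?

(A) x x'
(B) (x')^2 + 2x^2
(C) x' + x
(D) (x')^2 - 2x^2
B

A first integral I satisfies dI/dt = 0 along every solution. Differentiate each option and use the equation of motion:
(A) d/dt[x x'] = (x')^2 + x x'' = (x')^2 - 2x^2, not identically 0
(B) d/dt[(x')^2 + 2x^2] = 2x'x'' + 4x x' = 2x'(-2x) + 4x x' = 0
(C) d/dt[x' + x] = x'' + x' = -2x + x', not identically 0
(D) d/dt[(x')^2 - 2x^2] = 2x'x'' - 4x x' = -8x x', not identically 0

Only (B) has zero time-derivative. So the energy-like quantity (x')^2 + 2x^2 is the first integral.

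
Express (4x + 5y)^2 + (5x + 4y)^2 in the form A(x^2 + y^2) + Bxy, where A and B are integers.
41(x^2 + y^2) + 80xy

Expanding: (4x + 5y)^2 = 16x^2 + 40xy + 25y^2
(5x + 4y)^2 = 25x^2 + 40xy + 16y^2
Sum = (16+25)(x^2+y^2) + 80xy = 41(x^2 + y^2) + 80xy
This is symmetric in x and y.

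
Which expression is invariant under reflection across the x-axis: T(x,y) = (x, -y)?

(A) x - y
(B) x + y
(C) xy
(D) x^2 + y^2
D

The map is reflection across the x-axis: T(x,y) = (x, -y).
Substitute the transformed coordinates into each option and compare with the original:
(A) x - y  ->  (x) - (-y) = x + y   [differs from x - y: not invariant]
(B) x + y  ->  (x) + (-y) = x - y   [differs from x + y: not invariant]
(C) xy  ->  (x)(-y) = -xy   [differs from xy: not invariant]
(D) x^2 + y^2  ->  (x)^2 + (-y)^2 = x^2 + y^2   [equals x^2 + y^2: invariant]

Only option (D), x^2 + y^2, is unchanged by the transformation.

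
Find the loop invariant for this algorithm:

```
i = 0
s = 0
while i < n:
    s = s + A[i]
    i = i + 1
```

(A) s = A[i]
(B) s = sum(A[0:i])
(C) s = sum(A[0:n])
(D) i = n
B

A loop invariant must hold before the first iteration and be re-established by every execution of the body.

(B) s = sum(A[0:i]): Initially i = 0 and s = 0 = sum of the empty slice A[0:0]. If s = sum(A[0:i]) holds at the top of an iteration, the body sets s to sum(A[0:i]) + A[i] = sum(A[0:i+1]) and then i to i+1, so s = sum(A[0:i]) holds again. At exit i = n, giving s = sum(A[0:n]).

The other options fail:
(A) s = A[i]: after the first iteration s = A[0] but i = 1, so s = A[i] compares s with the wrong element (and fails in general).
(C) s = sum(A[0:n]): false before the loop (s = 0, not the full sum) -- it only becomes true at exit.
(D) i = n: false initially (i = 0); it is the exit condition, not an invariant.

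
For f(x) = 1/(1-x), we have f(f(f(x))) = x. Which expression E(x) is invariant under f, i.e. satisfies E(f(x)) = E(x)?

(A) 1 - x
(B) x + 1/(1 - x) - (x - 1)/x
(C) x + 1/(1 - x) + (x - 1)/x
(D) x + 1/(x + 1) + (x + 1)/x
C

Replace x by f(x) = 1/(1 - x) in each option and simplify. As a quick numerical cross-check, also compare E(3) with E(f(3)) = E(-1/2).

(A) 1 - x  ->  1 - (1/(1 - x)) = x/(x - 1); check: E(3) = -2 but E(-1/2) = 3/2.   [not invariant]
(B) x + 1/(1 - x) - (x - 1)/x  ->  (1/(1 - x)) + 1/(1 - (1/(1 - x))) - ((1/(1 - x)) - 1)/(1/(1 - x)) = (x^2(1 - x) - x + (x - 1)^2)/(x(x - 1)); check: E(3) = 11/6 but E(-1/2) = -17/6.   [not invariant]
(C) x + 1/(1 - x) + (x - 1)/x  ->  (1/(1 - x)) + 1/(1 - (1/(1 - x))) + ((1/(1 - x)) - 1)/(1/(1 - x)), which simplifies back to x + 1/(1 - x) + (x - 1)/x; check: E(3) = 19/6, E(-1/2) = 19/6.   [invariant]
(D) x + 1/(x + 1) + (x + 1)/x  ->  (1/(1 - x)) + 1/((1/(1 - x)) + 1) + ((1/(1 - x)) + 1)/(1/(1 - x)) = (-x^3 + 6x^2 - 11x + 7)/(x^2 - 3x + 2); check: E(3) = 55/12 but E(-1/2) = 1/2.   [not invariant]

Only (C) is unchanged. Indeed f(f(x)) = 1/(1 - 1/(1-x)) = (1-x)/(-x) = (x-1)/x, so E(x) = x + f(x) + f(f(x)) is the sum over the whole 3-cycle; applying f just permutes the three terms cyclically (x -> f(x) -> f(f(x)) -> x), leaving the sum unchanged.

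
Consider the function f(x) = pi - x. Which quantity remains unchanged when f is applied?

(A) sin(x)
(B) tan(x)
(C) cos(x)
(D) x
A

For f(x) = pi - x:
sin(pi - x) = sin(x), so sine is invariant under this transformation.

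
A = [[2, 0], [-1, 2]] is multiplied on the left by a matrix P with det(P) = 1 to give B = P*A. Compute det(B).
4

By the multiplicative property of determinants, det(B) = det(P*A) = det(P) * det(A) = det(A),
so the determinant is invariant under multiplication by any determinant-1 matrix; we just need det(A).

det(A) = (2)(2) - (0)(-1) = 4 - 0 = 4

Therefore det(B) = 1 * 4 = 4.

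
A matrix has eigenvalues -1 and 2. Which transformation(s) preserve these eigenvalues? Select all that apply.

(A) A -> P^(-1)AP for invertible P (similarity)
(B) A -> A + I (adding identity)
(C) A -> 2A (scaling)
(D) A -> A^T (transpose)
A and D

Eigenvalues are preserved by:
1. Similarity transformations: A -> P^(-1)AP (same characteristic polynomial)
2. Transpose: A^T has the same eigenvalues as A

Eigenvalues are NOT preserved by:
- Adding identity: eigenvalues become -1+1, 2+1
- Scaling: eigenvalues become -2, 4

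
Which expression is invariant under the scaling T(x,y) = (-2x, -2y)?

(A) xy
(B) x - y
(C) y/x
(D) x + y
C

Under the uniform scaling T(x,y) = (-2x, -2y):
Substitute the transformed coordinates into each option and compare with the original:
(A) xy  ->  (-2x)(-2y) = 4xy   [differs from xy: not invariant]
(B) x - y  ->  (-2x) - (-2y) = -2x + 2y   [differs from x - y: not invariant]
(C) y/x  ->  (-2y)/(-2x) = y/x   [equals y/x: invariant]
(D) x + y  ->  (-2x) + (-2y) = -2x - 2y   [differs from x + y: not invariant]

Only option (C), y/x, is unchanged by the transformation.
The common factor -2 cancels in a ratio of coordinates, while sums, products and sums of squares pick up factors of -2 or 4.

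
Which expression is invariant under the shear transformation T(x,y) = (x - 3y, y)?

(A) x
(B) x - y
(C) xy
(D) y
D

Under the shear T(x,y) = (x - 3y, y):
Substitute the transformed coordinates into each option and compare with the original:
(A) x  ->  (x - 3y) = x - 3y   [differs from x: not invariant]
(B) x - y  ->  (x - 3y) - (y) = x - 4y   [differs from x - y: not invariant]
(C) xy  ->  (x - 3y)(y) = xy - 3y^2   [differs from xy: not invariant]
(D) y  ->  (y) = y   [equals y: invariant]

Only option (D), y, is unchanged by the transformation.
A horizontal shear moves points parallel to the x-axis, so the y-coordinate (and any function of y alone) is unchanged.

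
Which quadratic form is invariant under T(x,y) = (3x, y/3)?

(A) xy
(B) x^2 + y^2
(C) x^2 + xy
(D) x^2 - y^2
A

T multiplies x by 3 and divides y by 3.
Substitute the transformed coordinates into each option and compare with the original:
(A) xy  ->  (3x)(y/3) = xy   [equals xy: invariant]
(B) x^2 + y^2  ->  (3x)^2 + (y/3)^2 = 9x^2 + y^2/9   [differs from x^2 + y^2: not invariant]
(C) x^2 + xy  ->  (3x)^2 + (3x)(y/3) = 9x^2 + xy   [differs from x^2 + xy: not invariant]
(D) x^2 - y^2  ->  (3x)^2 - (y/3)^2 = 9x^2 - y^2/9   [differs from x^2 - y^2: not invariant]

Only option (A), xy, is unchanged by the transformation.
The factors 3 and 1/3 cancel only in the pure product xy.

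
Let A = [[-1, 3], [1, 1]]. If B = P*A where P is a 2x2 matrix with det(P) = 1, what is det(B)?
-4

By the multiplicative property of determinants, det(B) = det(P*A) = det(P) * det(A) = det(A),
so the determinant is invariant under multiplication by any determinant-1 matrix; we just need det(A).

det(A) = (-1)(1) - (3)(1) = -1 - 3 = -4

Therefore det(B) = 1 * (-4) = -4.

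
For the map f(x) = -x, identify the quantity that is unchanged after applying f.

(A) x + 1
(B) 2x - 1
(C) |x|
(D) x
C

For f(x) = -x:
Applying f replaces x by -x. Since |-x| = |x|, the absolute value is unchanged by f, whereas x -> -x, 2x - 1 -> -2x - 1 and x + 1 -> -x + 1 all change.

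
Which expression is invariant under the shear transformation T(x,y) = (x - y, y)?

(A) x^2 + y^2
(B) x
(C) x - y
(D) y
D

Under the shear T(x,y) = (x - y, y):
Substitute the transformed coordinates into each option and compare with the original:
(A) x^2 + y^2  ->  (x - y)^2 + (y)^2 = x^2 - 2xy + 2y^2   [differs from x^2 + y^2: not invariant]
(B) x  ->  (x - y) = x - y   [differs from x: not invariant]
(C) x - y  ->  (x - y) - (y) = x - 2y   [differs from x - y: not invariant]
(D) y  ->  (y) = y   [equals y: invariant]

Only option (D), y, is unchanged by the transformation.
A horizontal shear moves points parallel to the x-axis, so the y-coordinate (and any function of y alone) is unchanged.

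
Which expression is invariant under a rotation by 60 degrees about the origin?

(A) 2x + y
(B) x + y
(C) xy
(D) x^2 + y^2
D

A rotation by 60 degrees sends (x, y) to (x/2 - sqrt(3)y/2, sqrt(3)x/2 + y/2).
Substitute the transformed coordinates into each option and compare with the original:
(A) 2x + y  ->  2(x/2 - sqrt(3)y/2) + (sqrt(3)x/2 + y/2) = sqrt(3)x/2 + x - sqrt(3)y + y/2   [differs from 2x + y: not invariant]
(B) x + y  ->  (x/2 - sqrt(3)y/2) + (sqrt(3)x/2 + y/2) = x/2 + sqrt(3)x/2 - sqrt(3)y/2 + y/2   [differs from x + y: not invariant]
(C) xy  ->  (x/2 - sqrt(3)y/2)(sqrt(3)x/2 + y/2) = sqrt(3)x^2/4 - xy/2 - sqrt(3)y^2/4   [differs from xy: not invariant]
(D) x^2 + y^2  ->  (x/2 - sqrt(3)y/2)^2 + (sqrt(3)x/2 + y/2)^2 = x^2 + y^2   [equals x^2 + y^2: invariant]

Only option (D), x^2 + y^2, is unchanged by the transformation.
Geometrically, x^2 + y^2 is the squared distance from the origin, which every rotation about the origin preserves.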